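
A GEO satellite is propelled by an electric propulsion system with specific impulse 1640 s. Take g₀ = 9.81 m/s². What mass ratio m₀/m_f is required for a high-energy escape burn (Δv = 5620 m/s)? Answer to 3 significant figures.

v_e = Isp · g₀ = 1640 × 9.81 = 16088.4 m/s.
By the Tsiolkovsky rocket equation, m₀/m_f = exp(Δv / v_e) = exp(5620 / 16088.4) = exp(0.3493) = 1.4181.

mass ratio ≈ 1.42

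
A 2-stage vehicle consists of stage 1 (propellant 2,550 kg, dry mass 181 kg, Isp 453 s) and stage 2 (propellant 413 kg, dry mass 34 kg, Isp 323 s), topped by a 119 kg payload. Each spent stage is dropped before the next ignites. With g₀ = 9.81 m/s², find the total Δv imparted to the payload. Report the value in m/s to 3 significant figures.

Δv ≈ 10700 m/s

Ignition mass of stage 1 = 2,550+181 + 413+34 + 119 = 3,297 kg.
Stage 1: m₀ = 3,297 kg, m_f = 3,297 − 2,550 = 747 kg; Δv = 453×9.81×ln(4.414) = 4443.9×1.4847 ≈ 6598 m/s.
Stage 2: m₀ = 566 kg, m_f = 566 − 413 = 153 kg; Δv = 323×9.81×ln(3.699) = 3168.6×1.3082 ≈ 4145 m/s.
Total Δv = 6598 + 4145 = 10743 m/s.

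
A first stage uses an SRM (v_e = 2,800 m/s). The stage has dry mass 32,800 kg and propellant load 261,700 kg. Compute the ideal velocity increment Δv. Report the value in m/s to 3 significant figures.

Δv ≈ 6150 m/s

m₀ = m_dry + m_prop = 32,800 + 261,700 = 294,500 kg.
Δv = v_e · ln(m₀/m_f) = 2800.0 × ln(8.979) = 2800.0 × 2.1949 ≈ 6145.6 m/s.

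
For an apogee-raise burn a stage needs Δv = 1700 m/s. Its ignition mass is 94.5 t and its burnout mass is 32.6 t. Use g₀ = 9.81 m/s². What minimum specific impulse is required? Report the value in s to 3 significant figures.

ln(m₀/m_f) = ln(94500/32600) = ln(2.899) = 1.0643.
By the Tsiolkovsky rocket equation, v_e = Δv / ln(m₀/m_f) = 1700 / 1.0643 = 1597.3 m/s.
Isp = v_e / g₀ = 1597.3 / 9.81 = 162.8 s.

Isp ≈ 163 s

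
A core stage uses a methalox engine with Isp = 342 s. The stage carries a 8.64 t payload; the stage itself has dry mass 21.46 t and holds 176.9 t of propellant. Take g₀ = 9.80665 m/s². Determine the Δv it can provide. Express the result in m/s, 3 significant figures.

v_e = Isp · g₀ = 342 × 9.80665 = 3353.9 m/s.
m₀ = payload + dry + propellant = 8.64 + 21.46 + 176.9 = 207 t.
m_f = payload + dry = 8.64 + 21.46 = 30.1 t.
By the Tsiolkovsky rocket equation, Δv = v_e · ln(m₀/m_f) = 3353.9 × ln(6.877) = 3353.9 × 1.9282 ≈ 6466.9 m/s.

Δv ≈ 6470 m/s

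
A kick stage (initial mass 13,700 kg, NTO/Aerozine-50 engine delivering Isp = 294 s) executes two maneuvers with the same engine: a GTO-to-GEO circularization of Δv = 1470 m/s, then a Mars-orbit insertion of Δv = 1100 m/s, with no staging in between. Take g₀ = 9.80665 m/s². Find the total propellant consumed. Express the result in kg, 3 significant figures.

v_e = Isp · g₀ = 294 × 9.80665 = 2883.2 m/s.
After the first burn: m = 13700 × exp(−1470/2883.2) = 13700 × 0.60058 = 8,227.95 kg.
After the second burn: m = 8,227.95 × exp(−1100/2883.2) = 8,227.95 × 0.68282 = 5,618.21 kg.
Total propellant = m₀ − m_final = 13700 − 5,618.21 = 8,081.79 kg.

total propellant consumed ≈ 8080 kg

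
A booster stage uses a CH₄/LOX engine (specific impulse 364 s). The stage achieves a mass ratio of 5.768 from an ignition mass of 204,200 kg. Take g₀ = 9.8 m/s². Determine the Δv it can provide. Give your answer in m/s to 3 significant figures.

Δv ≈ 6250 m/s

v_e = Isp · g₀ = 364 × 9.8 = 3567.2 m/s.
Δv = v_e · ln(5.768) = 3567.2 × 1.7523 ≈ 6250.9 m/s.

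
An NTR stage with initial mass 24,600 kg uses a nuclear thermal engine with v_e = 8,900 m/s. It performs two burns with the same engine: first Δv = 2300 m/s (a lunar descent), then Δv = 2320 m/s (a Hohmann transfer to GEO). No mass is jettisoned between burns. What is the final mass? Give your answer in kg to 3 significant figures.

final mass ≈ 14600 kg

After the first burn: m = 24600 × exp(−2300/8900.0) = 24600 × 0.77227 = 18,997.8 kg.
After the second burn: m = 18,997.8 × exp(−2320/8900.0) = 18,997.8 × 0.77053 = 14,638.4 kg.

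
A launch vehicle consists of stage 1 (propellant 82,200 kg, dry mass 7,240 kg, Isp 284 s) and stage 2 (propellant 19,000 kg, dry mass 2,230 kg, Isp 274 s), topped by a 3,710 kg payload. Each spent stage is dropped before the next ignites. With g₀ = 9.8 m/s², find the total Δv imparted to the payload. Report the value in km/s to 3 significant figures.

Ignition mass of stage 1 = 82,200+7,240 + 19,000+2,230 + 3,710 = 114,380 kg.
Stage 1: m₀ = 114,380 kg, m_f = 114,380 − 82,200 = 32,180 kg; Δv = 284×9.8×ln(3.554) = 2783.2×1.2682 ≈ 3530 m/s.
Stage 2: m₀ = 24,940 kg, m_f = 24,940 − 19,000 = 5,940 kg; Δv = 274×9.8×ln(4.199) = 2685.2×1.4348 ≈ 3853 m/s.
Total Δv = 3530 + 3853 = 7383 m/s.

Δv ≈ 7.38 km/s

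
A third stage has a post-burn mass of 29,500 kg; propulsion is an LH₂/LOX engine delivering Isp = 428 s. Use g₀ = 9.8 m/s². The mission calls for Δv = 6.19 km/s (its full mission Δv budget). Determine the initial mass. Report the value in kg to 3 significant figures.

initial mass ≈ 129000 kg

v_e = Isp · g₀ = 428 × 9.8 = 4194.4 m/s.
m₀/m_f = exp(Δv / v_e) = exp(6190 / 4194.4) = exp(1.4758) = 4.3744.
m₀ = m_f × 4.3744 = 29,500 × 4.3744 = 129,045 kg.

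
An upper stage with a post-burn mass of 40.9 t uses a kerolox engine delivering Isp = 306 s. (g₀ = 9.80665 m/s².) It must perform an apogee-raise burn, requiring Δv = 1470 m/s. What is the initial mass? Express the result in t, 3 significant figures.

initial mass ≈ 66.8 t

v_e = Isp · g₀ = 306 × 9.80665 = 3000.8 m/s.
From the ideal rocket equation, m₀/m_f = exp(Δv / v_e) = exp(1470 / 3000.8) = exp(0.4899) = 1.6321.
m₀ = m_f × 1.6321 = 40.9 × 1.6321 = 66.7529 t.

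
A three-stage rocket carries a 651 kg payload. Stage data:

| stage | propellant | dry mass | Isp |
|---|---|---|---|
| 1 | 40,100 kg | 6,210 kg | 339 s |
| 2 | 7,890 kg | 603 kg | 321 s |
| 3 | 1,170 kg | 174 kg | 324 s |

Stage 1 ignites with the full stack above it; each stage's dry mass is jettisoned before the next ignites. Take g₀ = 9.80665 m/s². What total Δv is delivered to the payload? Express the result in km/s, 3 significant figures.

Δv ≈ 11.3 km/s

Ignition mass of stage 1 = 40,100+6,210 + 7,890+603 + 1,170+174 + 651 = 56,798 kg.
Stage 1: m₀ = 56,798 kg, m_f = 56,798 − 40,100 = 16,698 kg; Δv = 339×9.80665×ln(3.401) = 3324.5×1.2242 ≈ 4070 m/s.
Stage 2: m₀ = 10,488 kg, m_f = 10,488 − 7,890 = 2,598 kg; Δv = 321×9.80665×ln(4.037) = 3147.9×1.3955 ≈ 4393 m/s.
Stage 3: m₀ = 1,995 kg, m_f = 1,995 − 1,170 = 825 kg; Δv = 324×9.80665×ln(2.418) = 3177.4×0.8830 ≈ 2806 m/s.
Total Δv = 4070 + 4393 + 2806 = 11269 m/s.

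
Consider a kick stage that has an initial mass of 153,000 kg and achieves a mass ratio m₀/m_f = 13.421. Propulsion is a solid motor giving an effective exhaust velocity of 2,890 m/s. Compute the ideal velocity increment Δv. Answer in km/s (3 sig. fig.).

Rocket equation: Δv = v_e · ln(13.421) = 2890.0 × 2.5968 ≈ 7504.8 m/s.

Δv ≈ 7.50 km/s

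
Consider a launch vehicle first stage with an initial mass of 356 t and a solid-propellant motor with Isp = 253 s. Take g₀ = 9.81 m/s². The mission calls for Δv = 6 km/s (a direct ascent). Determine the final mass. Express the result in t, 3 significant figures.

v_e = Isp · g₀ = 253 × 9.81 = 2481.9 m/s.
By the Tsiolkovsky rocket equation, m₀/m_f = exp(Δv / v_e) = exp(6000 / 2481.9) = exp(2.4175) = 11.2175.
m_f = m₀ / 11.2175 = 356 / 11.2175 = 31.7361 t.

final mass ≈ 31.7 t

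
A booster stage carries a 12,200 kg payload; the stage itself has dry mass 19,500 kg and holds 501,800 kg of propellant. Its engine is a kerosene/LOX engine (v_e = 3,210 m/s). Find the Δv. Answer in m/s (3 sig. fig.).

Δv ≈ 9060 m/s

m₀ = payload + dry + propellant = 12,200 + 19,500 + 501,800 = 533,500 kg.
m_f = payload + dry = 12,200 + 19,500 = 31,700 kg.
Δv = v_e · ln(m₀/m_f) = 3210.0 × ln(16.83) = 3210.0 × 2.8231 ≈ 9062.3 m/s.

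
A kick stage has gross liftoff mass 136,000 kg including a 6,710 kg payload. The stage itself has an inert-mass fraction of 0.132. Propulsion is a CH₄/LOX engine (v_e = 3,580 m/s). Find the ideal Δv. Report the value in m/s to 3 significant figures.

Stage wet mass = m₀ − payload = 136,000 − 6,710 = 129,290 kg.
Stage dry mass = ε × stage wet mass = 0.132 × 129,290 = 17,066.3 kg.
Burnout mass m_f = stage dry + payload = 17,066.3 + 6,710 = 23,776.3 kg.
Rocket equation: Δv = v_e · ln(136,000/23,776.3) = 3580.0 × ln(5.72) = 3580.0 × 1.7440 ≈ 6243 m/s.

Δv ≈ 6240 m/s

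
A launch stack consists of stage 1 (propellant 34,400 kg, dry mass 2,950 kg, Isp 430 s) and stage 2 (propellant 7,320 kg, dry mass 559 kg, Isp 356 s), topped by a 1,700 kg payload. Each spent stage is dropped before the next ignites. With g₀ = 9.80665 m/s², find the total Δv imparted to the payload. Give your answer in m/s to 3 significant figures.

Δv ≈ 10600 m/s

Ignition mass of stage 1 = 34,400+2,950 + 7,320+559 + 1,700 = 46,929 kg.
Stage 1: m₀ = 46,929 kg, m_f = 46,929 − 34,400 = 12,529 kg; Δv = 430×9.80665×ln(3.746) = 4216.9×1.3206 ≈ 5569 m/s.
Stage 2: m₀ = 9,579 kg, m_f = 9,579 − 7,320 = 2,259 kg; Δv = 356×9.80665×ln(4.24) = 3491.2×1.4447 ≈ 5044 m/s.
Total Δv = 5569 + 5044 = 10613 m/s.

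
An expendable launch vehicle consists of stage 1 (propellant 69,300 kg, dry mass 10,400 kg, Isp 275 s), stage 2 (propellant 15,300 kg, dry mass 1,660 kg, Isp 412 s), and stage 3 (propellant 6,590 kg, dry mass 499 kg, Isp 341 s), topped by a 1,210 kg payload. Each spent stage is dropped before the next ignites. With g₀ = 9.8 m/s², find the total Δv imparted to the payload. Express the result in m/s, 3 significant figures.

Δv ≈ 11900 m/s

Ignition mass of stage 1 = 69,300+10,400 + 15,300+1,660 + 6,590+499 + 1,210 = 104,959 kg.
Stage 1: m₀ = 104,959 kg, m_f = 104,959 − 69,300 = 35,659 kg; Δv = 275×9.8×ln(2.943) = 2695.0×1.0796 ≈ 2909 m/s.
Stage 2: m₀ = 25,259 kg, m_f = 25,259 − 15,300 = 9,959 kg; Δv = 412×9.8×ln(2.536) = 4037.6×0.9307 ≈ 3758 m/s.
Stage 3: m₀ = 8,299 kg, m_f = 8,299 − 6,590 = 1,709 kg; Δv = 341×9.8×ln(4.856) = 3341.8×1.5802 ≈ 5281 m/s.
Total Δv = 2909 + 3758 + 5281 = 11948 m/s.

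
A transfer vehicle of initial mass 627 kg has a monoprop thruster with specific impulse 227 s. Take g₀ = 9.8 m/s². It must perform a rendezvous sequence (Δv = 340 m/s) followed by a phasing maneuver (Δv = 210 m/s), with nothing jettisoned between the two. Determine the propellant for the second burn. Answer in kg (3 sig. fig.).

propellant for the second burn ≈ 48.5 kg

v_e = Isp · g₀ = 227 × 9.8 = 2224.6 m/s.
After the first burn: m = 627 × exp(−340/2224.6) = 627 × 0.85827 = 538.135 kg.
After the second burn: m = 538.135 × exp(−210/2224.6) = 538.135 × 0.90992 = 489.66 kg.
Second-burn propellant = 538.135 − 489.66 = 48.475 kg.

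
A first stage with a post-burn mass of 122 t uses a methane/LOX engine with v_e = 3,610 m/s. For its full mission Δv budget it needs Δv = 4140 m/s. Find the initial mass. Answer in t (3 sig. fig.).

m₀/m_f = exp(Δv / v_e) = exp(4140 / 3610.0) = exp(1.1468) = 3.1481.
m₀ = m_f × 3.1481 = 122 × 3.1481 = 384.068 t.

initial mass ≈ 384 t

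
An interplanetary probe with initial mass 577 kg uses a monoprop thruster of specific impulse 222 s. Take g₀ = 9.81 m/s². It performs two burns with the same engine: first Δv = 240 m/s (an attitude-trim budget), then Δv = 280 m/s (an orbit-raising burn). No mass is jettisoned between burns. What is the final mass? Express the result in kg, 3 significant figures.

final mass ≈ 454 kg

v_e = Isp · g₀ = 222 × 9.81 = 2177.8 m/s.
After the first burn: m = 577 × exp(−240/2177.8) = 577 × 0.89565 = 516.79 kg.
After the second burn: m = 516.79 × exp(−280/2177.8) = 516.79 × 0.87935 = 454.439 kg.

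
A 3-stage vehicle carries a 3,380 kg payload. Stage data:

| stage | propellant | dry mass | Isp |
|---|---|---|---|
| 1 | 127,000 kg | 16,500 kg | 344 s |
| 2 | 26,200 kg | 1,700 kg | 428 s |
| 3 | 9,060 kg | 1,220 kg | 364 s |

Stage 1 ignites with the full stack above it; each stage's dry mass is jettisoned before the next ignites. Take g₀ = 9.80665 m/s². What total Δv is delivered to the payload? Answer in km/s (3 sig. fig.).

Ignition mass of stage 1 = 127,000+16,500 + 26,200+1,700 + 9,060+1,220 + 3,380 = 185,060 kg.
Stage 1: m₀ = 185,060 kg, m_f = 185,060 − 127,000 = 58,060 kg; Δv = 344×9.80665×ln(3.187) = 3373.5×1.1592 ≈ 3911 m/s.
Stage 2: m₀ = 41,560 kg, m_f = 41,560 − 26,200 = 15,360 kg; Δv = 428×9.80665×ln(2.706) = 4197.2×0.9954 ≈ 4178 m/s.
Stage 3: m₀ = 13,660 kg, m_f = 13,660 − 9,060 = 4,600 kg; Δv = 364×9.80665×ln(2.97) = 3569.6×1.0884 ≈ 3885 m/s.
Total Δv = 3911 + 4178 + 3885 = 11974 m/s.

Δv ≈ 12.0 km/s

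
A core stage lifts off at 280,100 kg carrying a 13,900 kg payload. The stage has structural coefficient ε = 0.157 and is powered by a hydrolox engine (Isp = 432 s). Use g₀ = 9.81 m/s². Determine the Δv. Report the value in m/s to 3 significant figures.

Stage wet mass = m₀ − payload = 280,100 − 13,900 = 266,200 kg.
Stage dry mass = ε × stage wet mass = 0.157 × 266,200 = 41,793.4 kg.
Burnout mass m_f = stage dry + payload = 41,793.4 + 13,900 = 55,693.4 kg.
v_e = Isp · g₀ = 432 × 9.81 = 4237.9 m/s.
Rocket equation: Δv = v_e · ln(280,100/55,693.4) = 4237.9 × ln(5.029) = 4237.9 × 1.6153 ≈ 6845 m/s.

Δv ≈ 6850 m/s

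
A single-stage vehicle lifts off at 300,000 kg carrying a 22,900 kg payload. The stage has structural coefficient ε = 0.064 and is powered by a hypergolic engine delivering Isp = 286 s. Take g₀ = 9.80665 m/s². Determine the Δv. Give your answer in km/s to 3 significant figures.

Δv ≈ 5.61 km/s

Stage wet mass = m₀ − payload = 300,000 − 22,900 = 277,100 kg.
Stage dry mass = ε × stage wet mass = 0.064 × 277,100 = 17,734.4 kg.
Burnout mass m_f = stage dry + payload = 17,734.4 + 22,900 = 40,634.4 kg.
v_e = Isp · g₀ = 286 × 9.80665 = 2804.7 m/s.
Δv = v_e · ln(300,000/40,634.4) = 2804.7 × ln(7.383) = 2804.7 × 1.9992 ≈ 5607 m/s.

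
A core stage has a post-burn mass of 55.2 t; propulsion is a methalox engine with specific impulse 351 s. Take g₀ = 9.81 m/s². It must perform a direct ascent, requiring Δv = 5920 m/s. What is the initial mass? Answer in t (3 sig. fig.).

v_e = Isp · g₀ = 351 × 9.81 = 3443.3 m/s.
Rocket equation: m₀/m_f = exp(Δv / v_e) = exp(5920 / 3443.3) = exp(1.7193) = 5.5805.
m₀ = m_f × 5.5805 = 55.2 × 5.5805 = 308.044 t.

initial mass ≈ 308 t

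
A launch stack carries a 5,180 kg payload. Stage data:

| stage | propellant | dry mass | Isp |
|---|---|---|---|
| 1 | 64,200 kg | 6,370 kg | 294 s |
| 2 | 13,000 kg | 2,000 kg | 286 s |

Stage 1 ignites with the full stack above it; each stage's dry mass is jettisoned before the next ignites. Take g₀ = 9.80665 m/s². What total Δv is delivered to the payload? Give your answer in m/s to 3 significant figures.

Δv ≈ 6440 m/s

Ignition mass of stage 1 = 64,200+6,370 + 13,000+2,000 + 5,180 = 90,750 kg.
Stage 1: m₀ = 90,750 kg, m_f = 90,750 − 64,200 = 26,550 kg; Δv = 294×9.80665×ln(3.418) = 2883.2×1.2291 ≈ 3544 m/s.
Stage 2: m₀ = 20,180 kg, m_f = 20,180 − 13,000 = 7,180 kg; Δv = 286×9.80665×ln(2.811) = 2804.7×1.0334 ≈ 2898 m/s.
Total Δv = 3544 + 2898 = 6442 m/s.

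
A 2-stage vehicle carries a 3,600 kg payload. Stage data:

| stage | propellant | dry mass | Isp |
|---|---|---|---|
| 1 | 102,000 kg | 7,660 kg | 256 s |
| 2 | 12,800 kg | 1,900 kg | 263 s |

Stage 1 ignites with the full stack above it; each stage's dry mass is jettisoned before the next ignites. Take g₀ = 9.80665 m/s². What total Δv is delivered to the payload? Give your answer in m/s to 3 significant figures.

Δv ≈ 7110 m/s

Ignition mass of stage 1 = 102,000+7,660 + 12,800+1,900 + 3,600 = 127,960 kg.
Stage 1: m₀ = 127,960 kg, m_f = 127,960 − 102,000 = 25,960 kg; Δv = 256×9.80665×ln(4.929) = 2510.5×1.5952 ≈ 4005 m/s.
Stage 2: m₀ = 18,300 kg, m_f = 18,300 − 12,800 = 5,500 kg; Δv = 263×9.80665×ln(3.327) = 2579.1×1.2022 ≈ 3101 m/s.
Total Δv = 4005 + 3101 = 7106 m/s.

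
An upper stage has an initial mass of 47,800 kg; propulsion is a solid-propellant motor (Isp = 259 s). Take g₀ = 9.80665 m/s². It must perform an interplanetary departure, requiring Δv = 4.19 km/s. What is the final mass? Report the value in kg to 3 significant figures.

final mass ≈ 9180 kg

v_e = Isp · g₀ = 259 × 9.80665 = 2539.9 m/s.
Rocket equation: m₀/m_f = exp(Δv / v_e) = exp(4190 / 2539.9) = exp(1.6497) = 5.2052.
m_f = m₀ / 5.2052 = 47,800 / 5.2052 = 9,183.12 kg.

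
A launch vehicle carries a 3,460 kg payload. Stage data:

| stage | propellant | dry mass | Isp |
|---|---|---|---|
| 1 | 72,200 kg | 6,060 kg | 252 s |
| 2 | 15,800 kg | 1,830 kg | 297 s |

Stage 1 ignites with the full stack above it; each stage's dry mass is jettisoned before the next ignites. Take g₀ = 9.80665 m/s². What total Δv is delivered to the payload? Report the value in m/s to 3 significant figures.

Ignition mass of stage 1 = 72,200+6,060 + 15,800+1,830 + 3,460 = 99,350 kg.
Stage 1: m₀ = 99,350 kg, m_f = 99,350 − 72,200 = 27,150 kg; Δv = 252×9.80665×ln(3.659) = 2471.3×1.2973 ≈ 3206 m/s.
Stage 2: m₀ = 21,090 kg, m_f = 21,090 − 15,800 = 5,290 kg; Δv = 297×9.80665×ln(3.987) = 2912.6×1.3830 ≈ 4028 m/s.
Total Δv = 3206 + 4028 = 7234 m/s.

Δv ≈ 7230 m/s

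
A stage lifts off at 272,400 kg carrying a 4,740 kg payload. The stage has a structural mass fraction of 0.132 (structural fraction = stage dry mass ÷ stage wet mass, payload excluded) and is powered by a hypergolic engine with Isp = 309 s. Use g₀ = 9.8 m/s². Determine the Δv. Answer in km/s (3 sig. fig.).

Stage wet mass = m₀ − payload = 272,400 − 4,740 = 267,660 kg.
Stage dry mass = ε × stage wet mass = 0.132 × 267,660 = 35,331.1 kg.
Burnout mass m_f = stage dry + payload = 35,331.1 + 4,740 = 40,071.1 kg.
v_e = Isp · g₀ = 309 × 9.8 = 3028.2 m/s.
Δv = v_e · ln(272,400/40,071.1) = 3028.2 × ln(6.798) = 3028.2 × 1.9166 ≈ 5804 m/s.

Δv ≈ 5.80 km/s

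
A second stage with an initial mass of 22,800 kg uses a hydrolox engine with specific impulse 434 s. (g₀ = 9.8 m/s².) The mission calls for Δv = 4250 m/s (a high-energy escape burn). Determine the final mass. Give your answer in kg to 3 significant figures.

v_e = Isp · g₀ = 434 × 9.8 = 4253.2 m/s.
By the Tsiolkovsky rocket equation, m₀/m_f = exp(Δv / v_e) = exp(4250 / 4253.2) = exp(0.9992) = 2.7162.
m_f = m₀ / 2.7162 = 22,800 / 2.7162 = 8,394.08 kg.

final mass ≈ 8390 kg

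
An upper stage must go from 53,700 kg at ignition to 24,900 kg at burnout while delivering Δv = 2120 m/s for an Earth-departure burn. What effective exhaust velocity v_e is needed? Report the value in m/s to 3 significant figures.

ln(m₀/m_f) = ln(53700/24900) = ln(2.157) = 0.7685.
Using Δv = v_e ln(m₀/m_f): v_e = Δv / ln(m₀/m_f) = 2120 / 0.7685 = 2758.5 m/s.

v_e ≈ 2760 m/s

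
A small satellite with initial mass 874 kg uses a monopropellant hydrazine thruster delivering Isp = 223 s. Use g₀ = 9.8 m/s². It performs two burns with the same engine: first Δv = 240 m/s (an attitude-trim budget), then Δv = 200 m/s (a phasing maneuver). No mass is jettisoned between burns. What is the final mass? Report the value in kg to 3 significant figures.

v_e = Isp · g₀ = 223 × 9.8 = 2185.4 m/s.
After the first burn: m = 874 × exp(−240/2185.4) = 874 × 0.89600 = 783.104 kg.
After the second burn: m = 783.104 × exp(−200/2185.4) = 783.104 × 0.91255 = 714.622 kg.

final mass ≈ 715 kg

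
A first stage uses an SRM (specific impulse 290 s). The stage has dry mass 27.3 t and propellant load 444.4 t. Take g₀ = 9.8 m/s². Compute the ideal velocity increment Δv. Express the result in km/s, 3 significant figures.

Δv ≈ 8.10 km/s

v_e = Isp · g₀ = 290 × 9.8 = 2842.0 m/s.
m₀ = m_dry + m_prop = 27.3 + 444.4 = 471.7 t.
Δv = v_e · ln(m₀/m_f) = 2842.0 × ln(17.28) = 2842.0 × 2.8495 ≈ 8098.2 m/s.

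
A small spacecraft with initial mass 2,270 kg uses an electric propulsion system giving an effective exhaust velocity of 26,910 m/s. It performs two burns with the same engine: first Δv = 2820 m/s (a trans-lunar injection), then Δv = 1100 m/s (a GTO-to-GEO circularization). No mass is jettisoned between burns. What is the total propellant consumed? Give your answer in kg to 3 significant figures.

After the first burn: m = 2270 × exp(−2820/26910.0) = 2270 × 0.90051 = 2,044.16 kg.
After the second burn: m = 2,044.16 × exp(−1100/26910.0) = 2,044.16 × 0.95995 = 1,962.29 kg.
Total propellant = m₀ − m_final = 2270 − 1,962.29 = 307.71 kg.

total propellant consumed ≈ 308 kg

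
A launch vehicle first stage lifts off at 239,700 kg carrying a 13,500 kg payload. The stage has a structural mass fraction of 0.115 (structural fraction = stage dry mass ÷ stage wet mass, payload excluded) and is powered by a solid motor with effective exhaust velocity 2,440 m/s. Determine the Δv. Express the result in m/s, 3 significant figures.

Δv ≈ 4400 m/s

Stage wet mass = m₀ − payload = 239,700 − 13,500 = 226,200 kg.
Stage dry mass = ε × stage wet mass = 0.115 × 226,200 = 26,013 kg.
Burnout mass m_f = stage dry + payload = 26,013 + 13,500 = 39,513 kg.
Δv = v_e · ln(239,700/39,513) = 2440.0 × ln(6.066) = 2440.0 × 1.8028 ≈ 4399 m/s.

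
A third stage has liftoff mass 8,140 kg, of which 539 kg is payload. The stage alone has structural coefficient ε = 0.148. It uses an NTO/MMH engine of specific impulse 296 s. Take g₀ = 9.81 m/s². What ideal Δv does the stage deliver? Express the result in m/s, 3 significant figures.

Δv ≈ 4610 m/s

Stage wet mass = m₀ − payload = 8,140 − 539 = 7,601 kg.
Stage dry mass = ε × stage wet mass = 0.148 × 7,601 = 1,124.95 kg.
Burnout mass m_f = stage dry + payload = 1,124.95 + 539 = 1,663.95 kg.
v_e = Isp · g₀ = 296 × 9.81 = 2903.8 m/s.
Using Δv = v_e ln(m₀/m_f): Δv = v_e · ln(8,140/1,663.95) = 2903.8 × ln(4.892) = 2903.8 × 1.5876 ≈ 4610 m/s.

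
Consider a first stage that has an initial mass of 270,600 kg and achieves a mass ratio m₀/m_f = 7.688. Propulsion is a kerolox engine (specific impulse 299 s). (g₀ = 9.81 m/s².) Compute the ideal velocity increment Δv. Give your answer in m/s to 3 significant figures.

v_e = Isp · g₀ = 299 × 9.81 = 2933.2 m/s.
Rocket equation: Δv = v_e · ln(7.688) = 2933.2 × 2.0397 ≈ 5982.7 m/s.

Δv ≈ 5980 m/s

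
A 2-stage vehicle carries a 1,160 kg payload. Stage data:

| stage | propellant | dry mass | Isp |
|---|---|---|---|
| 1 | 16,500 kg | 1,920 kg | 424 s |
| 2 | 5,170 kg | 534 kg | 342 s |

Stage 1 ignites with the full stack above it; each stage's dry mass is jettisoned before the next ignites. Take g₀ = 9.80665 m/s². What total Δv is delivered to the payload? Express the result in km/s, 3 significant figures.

Δv ≈ 9.09 km/s

Ignition mass of stage 1 = 16,500+1,920 + 5,170+534 + 1,160 = 25,284 kg.
Stage 1: m₀ = 25,284 kg, m_f = 25,284 − 16,500 = 8,784 kg; Δv = 424×9.80665×ln(2.878) = 4158.0×1.0572 ≈ 4396 m/s.
Stage 2: m₀ = 6,864 kg, m_f = 6,864 − 5,170 = 1,694 kg; Δv = 342×9.80665×ln(4.052) = 3353.9×1.3992 ≈ 4693 m/s.
Total Δv = 4396 + 4693 = 9089 m/s.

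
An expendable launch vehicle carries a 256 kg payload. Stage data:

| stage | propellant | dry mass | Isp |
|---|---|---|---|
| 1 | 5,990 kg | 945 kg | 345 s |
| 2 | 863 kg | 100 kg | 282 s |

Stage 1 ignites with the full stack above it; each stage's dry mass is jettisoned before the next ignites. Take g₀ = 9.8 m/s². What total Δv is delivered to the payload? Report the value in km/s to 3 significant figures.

Ignition mass of stage 1 = 5,990+945 + 863+100 + 256 = 8,154 kg.
Stage 1: m₀ = 8,154 kg, m_f = 8,154 − 5,990 = 2,164 kg; Δv = 345×9.8×ln(3.768) = 3381.0×1.3266 ≈ 4485 m/s.
Stage 2: m₀ = 1,219 kg, m_f = 1,219 − 863 = 356 kg; Δv = 282×9.8×ln(3.424) = 2763.6×1.2309 ≈ 3402 m/s.
Total Δv = 4485 + 3402 = 7887 m/s.

Δv ≈ 7.89 km/s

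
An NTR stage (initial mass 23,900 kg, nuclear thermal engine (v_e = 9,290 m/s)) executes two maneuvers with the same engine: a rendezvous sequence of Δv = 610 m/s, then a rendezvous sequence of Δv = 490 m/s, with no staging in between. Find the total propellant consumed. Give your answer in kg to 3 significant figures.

total propellant consumed ≈ 2670 kg

After the first burn: m = 23900 × exp(−610/9290.0) = 23900 × 0.93645 = 22,381.2 kg.
After the second burn: m = 22,381.2 × exp(−490/9290.0) = 22,381.2 × 0.94862 = 21,231.3 kg.
Total propellant = m₀ − m_final = 23900 − 21,231.3 = 2,668.7 kg.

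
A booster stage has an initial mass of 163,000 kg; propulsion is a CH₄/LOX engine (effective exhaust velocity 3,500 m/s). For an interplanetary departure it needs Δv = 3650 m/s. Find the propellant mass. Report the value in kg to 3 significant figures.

propellant mass ≈ 106000 kg

m₀/m_f = exp(Δv / v_e) = exp(3650 / 3500.0) = exp(1.0429) = 2.8373.
m_f = 163,000 / 2.8373 = 57,449 kg, so propellant = m₀ − m_f = 163,000 − 57,449 = 105,551 kg.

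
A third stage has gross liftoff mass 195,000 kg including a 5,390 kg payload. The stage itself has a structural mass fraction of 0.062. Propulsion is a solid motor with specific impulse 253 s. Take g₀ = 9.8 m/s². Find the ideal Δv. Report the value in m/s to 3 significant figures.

Stage wet mass = m₀ − payload = 195,000 − 5,390 = 189,610 kg.
Stage dry mass = ε × stage wet mass = 0.062 × 189,610 = 11,755.8 kg.
Burnout mass m_f = stage dry + payload = 11,755.8 + 5,390 = 17,145.8 kg.
v_e = Isp · g₀ = 253 × 9.8 = 2479.4 m/s.
By the Tsiolkovsky rocket equation, Δv = v_e · ln(195,000/17,145.8) = 2479.4 × ln(11.37) = 2479.4 × 2.4312 ≈ 6028 m/s.

Δv ≈ 6030 m/s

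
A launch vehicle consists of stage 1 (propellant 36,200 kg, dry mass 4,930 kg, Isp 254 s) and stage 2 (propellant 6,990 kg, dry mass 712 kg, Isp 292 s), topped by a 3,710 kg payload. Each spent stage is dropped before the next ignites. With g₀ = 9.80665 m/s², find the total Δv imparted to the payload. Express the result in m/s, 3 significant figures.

Δv ≈ 5620 m/s

Ignition mass of stage 1 = 36,200+4,930 + 6,990+712 + 3,710 = 52,542 kg.
Stage 1: m₀ = 52,542 kg, m_f = 52,542 − 36,200 = 16,342 kg; Δv = 254×9.80665×ln(3.215) = 2490.9×1.1679 ≈ 2909 m/s.
Stage 2: m₀ = 11,412 kg, m_f = 11,412 − 6,990 = 4,422 kg; Δv = 292×9.80665×ln(2.581) = 2863.5×0.9481 ≈ 2715 m/s.
Total Δv = 2909 + 2715 = 5624 m/s.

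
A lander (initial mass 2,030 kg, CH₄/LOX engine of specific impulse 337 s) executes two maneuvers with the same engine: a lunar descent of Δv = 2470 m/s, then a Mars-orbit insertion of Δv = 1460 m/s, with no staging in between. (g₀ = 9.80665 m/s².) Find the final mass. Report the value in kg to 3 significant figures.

final mass ≈ 618 kg

v_e = Isp · g₀ = 337 × 9.80665 = 3304.8 m/s.
After the first burn: m = 2030 × exp(−2470/3304.8) = 2030 × 0.47360 = 961.408 kg.
After the second burn: m = 961.408 × exp(−1460/3304.8) = 961.408 × 0.64289 = 618.08 kg.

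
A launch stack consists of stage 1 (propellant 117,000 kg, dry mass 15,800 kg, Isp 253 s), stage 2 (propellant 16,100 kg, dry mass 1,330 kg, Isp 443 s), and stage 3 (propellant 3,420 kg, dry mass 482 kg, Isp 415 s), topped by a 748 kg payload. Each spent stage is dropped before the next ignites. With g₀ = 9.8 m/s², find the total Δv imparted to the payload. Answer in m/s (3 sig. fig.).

Δv ≈ 14600 m/s

Ignition mass of stage 1 = 117,000+15,800 + 16,100+1,330 + 3,420+482 + 748 = 154,880 kg.
Stage 1: m₀ = 154,880 kg, m_f = 154,880 − 117,000 = 37,880 kg; Δv = 253×9.8×ln(4.089) = 2479.4×1.4082 ≈ 3492 m/s.
Stage 2: m₀ = 22,080 kg, m_f = 22,080 − 16,100 = 5,980 kg; Δv = 443×9.8×ln(3.692) = 4341.4×1.3063 ≈ 5671 m/s.
Stage 3: m₀ = 4,650 kg, m_f = 4,650 − 3,420 = 1,230 kg; Δv = 415×9.8×ln(3.78) = 4067.0×1.3299 ≈ 5409 m/s.
Total Δv = 3492 + 5671 + 5409 = 14572 m/s.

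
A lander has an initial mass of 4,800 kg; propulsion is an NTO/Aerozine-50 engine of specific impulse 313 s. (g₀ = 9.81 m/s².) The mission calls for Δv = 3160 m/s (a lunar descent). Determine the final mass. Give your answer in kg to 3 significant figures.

v_e = Isp · g₀ = 313 × 9.81 = 3070.5 m/s.
m₀/m_f = exp(Δv / v_e) = exp(3160 / 3070.5) = exp(1.0291) = 2.7987.
m_f = m₀ / 2.7987 = 4,800 / 2.7987 = 1,715.08 kg.

final mass ≈ 1720 kg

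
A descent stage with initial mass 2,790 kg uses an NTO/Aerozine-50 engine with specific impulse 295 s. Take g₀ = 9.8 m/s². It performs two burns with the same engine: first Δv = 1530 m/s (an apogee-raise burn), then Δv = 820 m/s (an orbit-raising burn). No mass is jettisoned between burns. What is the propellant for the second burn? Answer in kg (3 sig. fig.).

v_e = Isp · g₀ = 295 × 9.8 = 2891.0 m/s.
After the first burn: m = 2790 × exp(−1530/2891.0) = 2790 × 0.58906 = 1,643.48 kg.
After the second burn: m = 1,643.48 × exp(−820/2891.0) = 1,643.48 × 0.75304 = 1,237.61 kg.
Second-burn propellant = 1,643.48 − 1,237.61 = 405.87 kg.

propellant for the second burn ≈ 406 kg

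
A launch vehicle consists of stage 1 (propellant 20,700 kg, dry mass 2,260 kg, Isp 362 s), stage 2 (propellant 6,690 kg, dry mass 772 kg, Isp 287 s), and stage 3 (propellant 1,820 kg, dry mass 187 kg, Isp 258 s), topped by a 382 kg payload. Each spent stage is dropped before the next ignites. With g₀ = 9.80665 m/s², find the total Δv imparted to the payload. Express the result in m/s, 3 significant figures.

Ignition mass of stage 1 = 20,700+2,260 + 6,690+772 + 1,820+187 + 382 = 32,811 kg.
Stage 1: m₀ = 32,811 kg, m_f = 32,811 − 20,700 = 12,111 kg; Δv = 362×9.80665×ln(2.709) = 3550.0×0.9966 ≈ 3538 m/s.
Stage 2: m₀ = 9,851 kg, m_f = 9,851 − 6,690 = 3,161 kg; Δv = 287×9.80665×ln(3.116) = 2814.5×1.1367 ≈ 3199 m/s.
Stage 3: m₀ = 2,389 kg, m_f = 2,389 − 1,820 = 569 kg; Δv = 258×9.80665×ln(4.199) = 2530.1×1.4347 ≈ 3630 m/s.
Total Δv = 3538 + 3199 + 3630 = 10367 m/s.

Δv ≈ 10400 m/s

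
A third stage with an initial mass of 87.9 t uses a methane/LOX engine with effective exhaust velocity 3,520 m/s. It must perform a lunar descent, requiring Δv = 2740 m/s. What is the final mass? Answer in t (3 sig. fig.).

final mass ≈ 40.4 t

m₀/m_f = exp(Δv / v_e) = exp(2740 / 3520.0) = exp(0.7784) = 2.1780.
m_f = m₀ / 2.1780 = 87.9 / 2.1780 = 40.3581 t.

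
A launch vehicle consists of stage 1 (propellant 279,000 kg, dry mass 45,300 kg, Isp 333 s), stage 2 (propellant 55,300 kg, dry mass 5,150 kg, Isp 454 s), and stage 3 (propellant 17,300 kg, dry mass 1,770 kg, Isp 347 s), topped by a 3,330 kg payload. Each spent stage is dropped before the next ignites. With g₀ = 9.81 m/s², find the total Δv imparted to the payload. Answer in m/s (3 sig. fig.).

Ignition mass of stage 1 = 279,000+45,300 + 55,300+5,150 + 17,300+1,770 + 3,330 = 407,150 kg.
Stage 1: m₀ = 407,150 kg, m_f = 407,150 − 279,000 = 128,150 kg; Δv = 333×9.81×ln(3.177) = 3266.7×1.1560 ≈ 3776 m/s.
Stage 2: m₀ = 82,850 kg, m_f = 82,850 − 55,300 = 27,550 kg; Δv = 454×9.81×ln(3.007) = 4453.7×1.1010 ≈ 4904 m/s.
Stage 3: m₀ = 22,400 kg, m_f = 22,400 − 17,300 = 5,100 kg; Δv = 347×9.81×ln(4.392) = 3404.1×1.4798 ≈ 5037 m/s.
Total Δv = 3776 + 4904 + 5037 = 13717 m/s.

Δv ≈ 13700 m/s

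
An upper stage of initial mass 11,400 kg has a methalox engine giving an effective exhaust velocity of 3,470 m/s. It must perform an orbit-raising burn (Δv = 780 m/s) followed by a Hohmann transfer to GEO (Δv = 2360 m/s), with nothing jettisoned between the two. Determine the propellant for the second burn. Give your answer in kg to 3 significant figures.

After the first burn: m = 11400 × exp(−780/3470.0) = 11400 × 0.79869 = 9,105.07 kg.
After the second burn: m = 9,105.07 × exp(−2360/3470.0) = 9,105.07 × 0.50656 = 4,612.26 kg.
Second-burn propellant = 9,105.07 − 4,612.26 = 4,492.81 kg.

propellant for the second burn ≈ 4490 kg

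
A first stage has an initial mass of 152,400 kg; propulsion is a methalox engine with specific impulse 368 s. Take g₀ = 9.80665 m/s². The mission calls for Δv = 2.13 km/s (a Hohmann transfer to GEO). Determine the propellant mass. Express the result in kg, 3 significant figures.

propellant mass ≈ 67900 kg

v_e = Isp · g₀ = 368 × 9.80665 = 3608.8 m/s.
m₀/m_f = exp(Δv / v_e) = exp(2130 / 3608.8) = exp(0.5902) = 1.8044.
m_f = 152,400 / 1.8044 = 84,460.2 kg, so propellant = m₀ − m_f = 152,400 − 84,460.2 = 67,939.8 kg.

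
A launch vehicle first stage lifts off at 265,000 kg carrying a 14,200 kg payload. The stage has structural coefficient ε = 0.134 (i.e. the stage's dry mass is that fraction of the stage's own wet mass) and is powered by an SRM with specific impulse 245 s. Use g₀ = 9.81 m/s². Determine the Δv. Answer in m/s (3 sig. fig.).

Stage wet mass = m₀ − payload = 265,000 − 14,200 = 250,800 kg.
Stage dry mass = ε × stage wet mass = 0.134 × 250,800 = 33,607.2 kg.
Burnout mass m_f = stage dry + payload = 33,607.2 + 14,200 = 47,807.2 kg.
v_e = Isp · g₀ = 245 × 9.81 = 2403.5 m/s.
From the ideal rocket equation, Δv = v_e · ln(265,000/47,807.2) = 2403.5 × ln(5.543) = 2403.5 × 1.7126 ≈ 4116 m/s.

Δv ≈ 4120 m/s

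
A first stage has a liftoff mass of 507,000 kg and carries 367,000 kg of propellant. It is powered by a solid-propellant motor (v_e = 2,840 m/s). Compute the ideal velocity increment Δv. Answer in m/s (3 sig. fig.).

Δv ≈ 3650 m/s

m_f = m₀ − m_prop = 507,000 − 367,000 = 140,000 kg.
Δv = v_e · ln(m₀/m_f) = 2840.0 × ln(3.621) = 2840.0 × 1.2869 ≈ 3654.7 m/s.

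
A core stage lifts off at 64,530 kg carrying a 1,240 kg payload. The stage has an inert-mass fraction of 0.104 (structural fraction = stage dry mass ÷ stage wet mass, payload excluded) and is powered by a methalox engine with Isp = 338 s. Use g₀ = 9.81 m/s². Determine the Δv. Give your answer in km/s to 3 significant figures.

Stage wet mass = m₀ − payload = 64,530 − 1,240 = 63,290 kg.
Stage dry mass = ε × stage wet mass = 0.104 × 63,290 = 6,582.16 kg.
Burnout mass m_f = stage dry + payload = 6,582.16 + 1,240 = 7,822.16 kg.
v_e = Isp · g₀ = 338 × 9.81 = 3315.8 m/s.
Rocket equation: Δv = v_e · ln(64,530/7,822.16) = 3315.8 × ln(8.25) = 3315.8 × 2.1102 ≈ 6997 m/s.

Δv ≈ 7.00 km/s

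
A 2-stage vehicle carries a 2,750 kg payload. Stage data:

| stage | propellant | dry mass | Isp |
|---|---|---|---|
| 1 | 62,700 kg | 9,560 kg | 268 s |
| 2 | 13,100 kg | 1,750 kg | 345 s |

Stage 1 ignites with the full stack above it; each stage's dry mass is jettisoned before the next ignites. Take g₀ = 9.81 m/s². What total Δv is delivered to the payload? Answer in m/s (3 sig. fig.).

Δv ≈ 7760 m/s

Ignition mass of stage 1 = 62,700+9,560 + 13,100+1,750 + 2,750 = 89,860 kg.
Stage 1: m₀ = 89,860 kg, m_f = 89,860 − 62,700 = 27,160 kg; Δv = 268×9.81×ln(3.309) = 2629.1×1.1965 ≈ 3146 m/s.
Stage 2: m₀ = 17,600 kg, m_f = 17,600 − 13,100 = 4,500 kg; Δv = 345×9.81×ln(3.911) = 3384.5×1.3638 ≈ 4616 m/s.
Total Δv = 3146 + 4616 = 7762 m/s.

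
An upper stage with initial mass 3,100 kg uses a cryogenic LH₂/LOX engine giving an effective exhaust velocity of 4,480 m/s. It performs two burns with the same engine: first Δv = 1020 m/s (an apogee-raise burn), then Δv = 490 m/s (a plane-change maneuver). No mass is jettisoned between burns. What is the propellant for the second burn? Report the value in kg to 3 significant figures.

propellant for the second burn ≈ 256 kg

After the first burn: m = 3100 × exp(−1020/4480.0) = 3100 × 0.79638 = 2,468.78 kg.
After the second burn: m = 2,468.78 × exp(−490/4480.0) = 2,468.78 × 0.89639 = 2,212.99 kg.
Second-burn propellant = 2,468.78 − 2,212.99 = 255.79 kg.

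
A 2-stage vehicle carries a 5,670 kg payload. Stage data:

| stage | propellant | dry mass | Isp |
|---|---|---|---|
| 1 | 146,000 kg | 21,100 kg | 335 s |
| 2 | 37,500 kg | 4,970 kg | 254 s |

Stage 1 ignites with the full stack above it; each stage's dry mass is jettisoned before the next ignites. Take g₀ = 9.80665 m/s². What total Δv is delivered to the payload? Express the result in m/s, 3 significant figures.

Ignition mass of stage 1 = 146,000+21,100 + 37,500+4,970 + 5,670 = 215,240 kg.
Stage 1: m₀ = 215,240 kg, m_f = 215,240 − 146,000 = 69,240 kg; Δv = 335×9.80665×ln(3.109) = 3285.2×1.1342 ≈ 3726 m/s.
Stage 2: m₀ = 48,140 kg, m_f = 48,140 − 37,500 = 10,640 kg; Δv = 254×9.80665×ln(4.524) = 2490.9×1.5095 ≈ 3760 m/s.
Total Δv = 3726 + 3760 = 7486 m/s.

Δv ≈ 7490 m/s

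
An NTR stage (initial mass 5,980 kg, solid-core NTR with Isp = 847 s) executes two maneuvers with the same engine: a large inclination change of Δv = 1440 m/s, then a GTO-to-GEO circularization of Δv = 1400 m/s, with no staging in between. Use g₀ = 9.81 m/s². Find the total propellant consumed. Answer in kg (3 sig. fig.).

v_e = Isp · g₀ = 847 × 9.81 = 8309.1 m/s.
After the first burn: m = 5980 × exp(−1440/8309.1) = 5980 × 0.84088 = 5,028.46 kg.
After the second burn: m = 5,028.46 × exp(−1400/8309.1) = 5,028.46 × 0.84494 = 4,248.75 kg.
Total propellant = m₀ − m_final = 5980 − 4,248.75 = 1,731.25 kg.

total propellant consumed ≈ 1730 kg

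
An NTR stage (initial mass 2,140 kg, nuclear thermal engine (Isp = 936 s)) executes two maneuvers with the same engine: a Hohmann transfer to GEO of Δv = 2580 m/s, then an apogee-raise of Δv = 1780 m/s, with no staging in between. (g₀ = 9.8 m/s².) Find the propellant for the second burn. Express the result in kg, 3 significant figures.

propellant for the second burn ≈ 285 kg

v_e = Isp · g₀ = 936 × 9.8 = 9172.8 m/s.
After the first burn: m = 2140 × exp(−2580/9172.8) = 2140 × 0.75483 = 1,615.34 kg.
After the second burn: m = 1,615.34 × exp(−1780/9172.8) = 1,615.34 × 0.82362 = 1,330.43 kg.
Second-burn propellant = 1,615.34 − 1,330.43 = 284.91 kg.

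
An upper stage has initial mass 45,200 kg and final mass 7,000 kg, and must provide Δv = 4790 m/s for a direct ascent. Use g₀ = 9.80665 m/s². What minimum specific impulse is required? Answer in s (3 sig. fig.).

Isp ≈ 262 s

ln(m₀/m_f) = ln(45200/7000) = ln(6.457) = 1.8652.
v_e = Δv / ln(m₀/m_f) = 4790 / 1.8652 = 2568.1 m/s.
Isp = v_e / g₀ = 2568.1 / 9.80665 = 261.9 s.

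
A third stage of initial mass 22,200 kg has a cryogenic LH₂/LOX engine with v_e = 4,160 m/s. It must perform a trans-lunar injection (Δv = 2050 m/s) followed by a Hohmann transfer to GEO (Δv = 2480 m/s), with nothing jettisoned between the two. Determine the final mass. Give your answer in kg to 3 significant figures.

After the first burn: m = 22200 × exp(−2050/4160.0) = 22200 × 0.61092 = 13,562.4 kg.
After the second burn: m = 13,562.4 × exp(−2480/4160.0) = 13,562.4 × 0.55093 = 7,471.93 kg.

final mass ≈ 7470 kg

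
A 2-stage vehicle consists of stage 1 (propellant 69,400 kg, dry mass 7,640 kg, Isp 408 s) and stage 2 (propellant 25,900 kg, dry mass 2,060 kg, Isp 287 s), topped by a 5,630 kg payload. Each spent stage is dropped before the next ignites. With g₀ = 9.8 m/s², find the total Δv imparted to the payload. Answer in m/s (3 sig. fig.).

Δv ≈ 8090 m/s

Ignition mass of stage 1 = 69,400+7,640 + 25,900+2,060 + 5,630 = 110,630 kg.
Stage 1: m₀ = 110,630 kg, m_f = 110,630 − 69,400 = 41,230 kg; Δv = 408×9.8×ln(2.683) = 3998.4×0.9870 ≈ 3947 m/s.
Stage 2: m₀ = 33,590 kg, m_f = 33,590 − 25,900 = 7,690 kg; Δv = 287×9.8×ln(4.368) = 2812.6×1.4743 ≈ 4147 m/s.
Total Δv = 3947 + 4147 = 8094 m/s.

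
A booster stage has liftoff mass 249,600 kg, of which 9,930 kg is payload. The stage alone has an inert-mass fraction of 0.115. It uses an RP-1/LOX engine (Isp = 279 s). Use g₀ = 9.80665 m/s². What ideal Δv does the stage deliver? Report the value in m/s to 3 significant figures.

Stage wet mass = m₀ − payload = 249,600 − 9,930 = 239,670 kg.
Stage dry mass = ε × stage wet mass = 0.115 × 239,670 = 27,562.1 kg.
Burnout mass m_f = stage dry + payload = 27,562.1 + 9,930 = 37,492.1 kg.
v_e = Isp · g₀ = 279 × 9.80665 = 2736.1 m/s.
Δv = v_e · ln(249,600/37,492.1) = 2736.1 × ln(6.657) = 2736.1 × 1.8957 ≈ 5187 m/s.

Δv ≈ 5190 m/s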